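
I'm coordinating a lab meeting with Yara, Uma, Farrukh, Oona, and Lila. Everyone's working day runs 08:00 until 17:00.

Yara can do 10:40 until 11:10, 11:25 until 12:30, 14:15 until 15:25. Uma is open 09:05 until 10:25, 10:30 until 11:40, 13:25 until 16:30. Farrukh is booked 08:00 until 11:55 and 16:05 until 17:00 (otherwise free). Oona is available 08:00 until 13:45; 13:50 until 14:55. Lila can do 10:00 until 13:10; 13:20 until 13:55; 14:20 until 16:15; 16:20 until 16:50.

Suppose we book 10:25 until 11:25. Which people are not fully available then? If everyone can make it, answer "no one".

Farrukh, Uma, Yara

Yara free: 10:40-11:10, 11:25-12:30, 14:15-15:25.
Uma free: 09:05-10:25, 10:30-11:40, 13:25-16:30.
Farrukh free: 11:55-16:05 (invert busy blocks within the working day).
Oona free: 08:00-13:45, 13:50-14:55.
Lila free: 10:00-13:10, 13:20-13:55, 14:20-16:15, 16:20-16:50.
Yara: not fully free for 10:25-11:25. Uma: not fully free for 10:25-11:25. Farrukh: not fully free for 10:25-11:25. Oona: free for 10:25-11:25. Lila: free for 10:25-11:25.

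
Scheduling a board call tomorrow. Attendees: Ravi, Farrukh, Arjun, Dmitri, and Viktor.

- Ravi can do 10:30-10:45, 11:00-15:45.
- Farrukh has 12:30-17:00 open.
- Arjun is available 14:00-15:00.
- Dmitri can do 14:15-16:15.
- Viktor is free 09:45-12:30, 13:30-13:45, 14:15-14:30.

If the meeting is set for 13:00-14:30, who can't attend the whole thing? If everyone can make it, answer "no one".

Arjun, Dmitri, Viktor

Ravi: free for 13:00-14:30. Farrukh: free for 13:00-14:30. Arjun: not fully free for 13:00-14:30. Dmitri: not fully free for 13:00-14:30. Viktor: not fully free for 13:00-14:30.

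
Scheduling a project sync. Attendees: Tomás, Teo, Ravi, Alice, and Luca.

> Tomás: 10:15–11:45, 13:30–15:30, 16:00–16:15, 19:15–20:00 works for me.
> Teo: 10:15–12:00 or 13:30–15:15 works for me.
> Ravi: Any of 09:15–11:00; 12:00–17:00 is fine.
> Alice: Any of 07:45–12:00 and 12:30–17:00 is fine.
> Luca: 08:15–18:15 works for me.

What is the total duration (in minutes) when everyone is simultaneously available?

Tomás ∩ Teo: 10:15-11:45, 13:30-15:15.
Tomás ∩ Teo ∩ Ravi: 10:15-11:00, 13:30-15:15.
Tomás ∩ Teo ∩ Ravi ∩ Alice: 10:15-11:00, 13:30-15:15.
Tomás ∩ Teo ∩ Ravi ∩ Alice ∩ Luca: 10:15-11:00, 13:30-15:15.
So the common availability across everyone is 10:15-11:00, 13:30-15:15.
Summing the common windows: 45 + 105 = 150 minutes.

150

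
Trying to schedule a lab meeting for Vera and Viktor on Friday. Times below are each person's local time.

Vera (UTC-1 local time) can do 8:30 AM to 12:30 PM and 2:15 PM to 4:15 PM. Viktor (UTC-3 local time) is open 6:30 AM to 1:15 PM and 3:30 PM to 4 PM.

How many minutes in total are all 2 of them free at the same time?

300

Vera in UTC: 09:30-13:30, 15:15-17:15 (add 1h to convert from UTC-1).
Viktor in UTC: 09:30-16:15, 18:30-19:00 (add 3h to convert from UTC-3).
Vera ∩ Viktor: 09:30-13:30, 15:15-16:15.
So the common availability across everyone is 09:30-13:30, 15:15-16:15.
Summing the common windows: 240 + 60 = 300 minutes.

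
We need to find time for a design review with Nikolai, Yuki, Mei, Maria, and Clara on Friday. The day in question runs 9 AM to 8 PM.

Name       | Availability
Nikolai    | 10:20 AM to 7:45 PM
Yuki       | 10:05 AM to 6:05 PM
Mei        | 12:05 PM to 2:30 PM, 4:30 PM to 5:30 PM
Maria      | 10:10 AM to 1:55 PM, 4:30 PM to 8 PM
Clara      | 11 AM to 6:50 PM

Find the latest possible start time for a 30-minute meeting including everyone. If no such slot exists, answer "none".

17:00

Nikolai ∩ Yuki: 10:20-18:05.
Nikolai ∩ Yuki ∩ Mei: 12:05-14:30, 16:30-17:30.
Nikolai ∩ Yuki ∩ Mei ∩ Maria: 12:05-13:55, 16:30-17:30.
Nikolai ∩ Yuki ∩ Mei ∩ Maria ∩ Clara: 12:05-13:55, 16:30-17:30.
The last common window of at least 30 minutes is 16:30-17:30; a 30-minute meeting can start as late as 17:00 and still end by 17:30.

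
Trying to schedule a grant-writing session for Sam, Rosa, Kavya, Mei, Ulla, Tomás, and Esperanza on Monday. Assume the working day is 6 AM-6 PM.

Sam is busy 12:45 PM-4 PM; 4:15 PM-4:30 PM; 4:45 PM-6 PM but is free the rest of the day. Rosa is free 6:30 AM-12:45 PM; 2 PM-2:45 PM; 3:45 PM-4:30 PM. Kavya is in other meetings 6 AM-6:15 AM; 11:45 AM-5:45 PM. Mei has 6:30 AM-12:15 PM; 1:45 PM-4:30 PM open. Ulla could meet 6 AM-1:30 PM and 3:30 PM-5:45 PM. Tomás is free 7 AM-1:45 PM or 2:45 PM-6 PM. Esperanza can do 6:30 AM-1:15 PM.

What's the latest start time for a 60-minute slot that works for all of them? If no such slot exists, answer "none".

10:45

Sam free: 06:00-12:45, 16:00-16:15, 16:30-16:45 (invert busy blocks within the working day).
Rosa free: 06:30-12:45, 14:00-14:45, 15:45-16:30.
Kavya free: 06:15-11:45, 17:45-18:00 (invert busy blocks within the working day).
Mei free: 06:30-12:15, 13:45-16:30.
Ulla free: 06:00-13:30, 15:30-17:45.
Tomás free: 07:00-13:45, 14:45-18:00.
Esperanza free: 06:30-13:15.
Sam ∩ Rosa: 06:30-12:45, 16:00-16:15.
Sam ∩ Rosa ∩ Kavya: 06:30-11:45.
Sam ∩ Rosa ∩ Kavya ∩ Mei: 06:30-11:45.
Sam ∩ Rosa ∩ Kavya ∩ Mei ∩ Ulla: 06:30-11:45.
Sam ∩ Rosa ∩ Kavya ∩ Mei ∩ Ulla ∩ Tomás: 07:00-11:45.
Sam ∩ Rosa ∩ Kavya ∩ Mei ∩ Ulla ∩ Tomás ∩ Esperanza: 07:00-11:45.
The last common window of at least 60 minutes is 07:00-11:45; a 60-minute meeting can start as late as 10:45 and still end by 11:45.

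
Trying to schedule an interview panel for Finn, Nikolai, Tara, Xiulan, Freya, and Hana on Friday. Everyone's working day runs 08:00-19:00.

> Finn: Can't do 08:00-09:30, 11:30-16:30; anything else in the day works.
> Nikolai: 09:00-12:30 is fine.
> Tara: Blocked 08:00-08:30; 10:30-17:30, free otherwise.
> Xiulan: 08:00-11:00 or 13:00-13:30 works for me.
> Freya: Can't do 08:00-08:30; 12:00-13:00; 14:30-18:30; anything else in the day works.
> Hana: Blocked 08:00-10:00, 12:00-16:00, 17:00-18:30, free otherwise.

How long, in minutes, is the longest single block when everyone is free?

Finn free: 09:30-11:30, 16:30-19:00 (invert busy blocks within the working day).
Nikolai free: 09:00-12:30.
Tara free: 08:30-10:30, 17:30-19:00 (invert busy blocks within the working day).
Xiulan free: 08:00-11:00, 13:00-13:30.
Freya free: 08:30-12:00, 13:00-14:30, 18:30-19:00 (invert busy blocks within the working day).
Hana free: 10:00-12:00, 16:00-17:00, 18:30-19:00 (invert busy blocks within the working day).
Finn ∩ Nikolai: 09:30-11:30.
Finn ∩ Nikolai ∩ Tara: 09:30-10:30.
Finn ∩ Nikolai ∩ Tara ∩ Xiulan: 09:30-10:30.
Finn ∩ Nikolai ∩ Tara ∩ Xiulan ∩ Freya: 09:30-10:30.
Finn ∩ Nikolai ∩ Tara ∩ Xiulan ∩ Freya ∩ Hana: 10:00-10:30.
So the common availability across everyone is 10:00-10:30.
The longest is 10:00-10:30 at 30 minutes.

30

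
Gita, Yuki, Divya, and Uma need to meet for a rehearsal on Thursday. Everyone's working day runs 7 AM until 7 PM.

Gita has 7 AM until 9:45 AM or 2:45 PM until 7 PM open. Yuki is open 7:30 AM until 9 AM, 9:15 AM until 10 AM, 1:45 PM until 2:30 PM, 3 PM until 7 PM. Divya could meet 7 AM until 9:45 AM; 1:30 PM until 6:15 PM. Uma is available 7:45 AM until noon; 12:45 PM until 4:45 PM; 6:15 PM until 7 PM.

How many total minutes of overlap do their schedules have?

Gita ∩ Yuki: 07:30-09:00, 09:15-09:45, 15:00-19:00.
Gita ∩ Yuki ∩ Divya: 07:30-09:00, 09:15-09:45, 15:00-18:15.
Gita ∩ Yuki ∩ Divya ∩ Uma: 07:45-09:00, 09:15-09:45, 15:00-16:45.
Summing the common windows: 75 + 30 + 105 = 210 minutes.

210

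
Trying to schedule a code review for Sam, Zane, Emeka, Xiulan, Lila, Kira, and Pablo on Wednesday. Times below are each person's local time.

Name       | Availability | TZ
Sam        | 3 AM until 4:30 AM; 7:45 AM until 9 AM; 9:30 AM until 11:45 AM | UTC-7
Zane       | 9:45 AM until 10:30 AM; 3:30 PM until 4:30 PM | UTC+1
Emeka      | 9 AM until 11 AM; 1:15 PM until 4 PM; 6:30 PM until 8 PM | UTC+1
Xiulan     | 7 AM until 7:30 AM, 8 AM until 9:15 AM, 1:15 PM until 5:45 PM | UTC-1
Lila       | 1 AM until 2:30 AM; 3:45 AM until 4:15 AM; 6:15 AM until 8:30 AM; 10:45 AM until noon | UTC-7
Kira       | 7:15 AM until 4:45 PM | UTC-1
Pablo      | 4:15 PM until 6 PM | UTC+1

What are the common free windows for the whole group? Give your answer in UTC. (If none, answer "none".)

none

Sam in UTC: 10:00-11:30, 14:45-16:00, 16:30-18:45 (add 7h to convert from UTC-7).
Zane in UTC: 08:45-09:30, 14:30-15:30 (subtract 1h to convert from UTC+1).
Emeka in UTC: 08:00-10:00, 12:15-15:00, 17:30-19:00 (subtract 1h to convert from UTC+1).
Xiulan in UTC: 08:00-08:30, 09:00-10:15, 14:15-18:45 (add 1h to convert from UTC-1).
Lila in UTC: 08:00-09:30, 10:45-11:15, 13:15-15:30, 17:45-19:00 (add 7h to convert from UTC-7).
Kira in UTC: 08:15-17:45 (add 1h to convert from UTC-1).
Pablo in UTC: 15:15-17:00 (subtract 1h to convert from UTC+1).
Sam ∩ Zane: 14:45-15:30.
Sam ∩ Zane ∩ Emeka: 14:45-15:00.
Sam ∩ Zane ∩ Emeka ∩ Xiulan: 14:45-15:00.
Sam ∩ Zane ∩ Emeka ∩ Xiulan ∩ Lila: 14:45-15:00.
Sam ∩ Zane ∩ Emeka ∩ Xiulan ∩ Lila ∩ Kira: 14:45-15:00.
Sam ∩ Zane ∩ Emeka ∩ Xiulan ∩ Lila ∩ Kira ∩ Pablo: ∅.
There is no time when everyone is free.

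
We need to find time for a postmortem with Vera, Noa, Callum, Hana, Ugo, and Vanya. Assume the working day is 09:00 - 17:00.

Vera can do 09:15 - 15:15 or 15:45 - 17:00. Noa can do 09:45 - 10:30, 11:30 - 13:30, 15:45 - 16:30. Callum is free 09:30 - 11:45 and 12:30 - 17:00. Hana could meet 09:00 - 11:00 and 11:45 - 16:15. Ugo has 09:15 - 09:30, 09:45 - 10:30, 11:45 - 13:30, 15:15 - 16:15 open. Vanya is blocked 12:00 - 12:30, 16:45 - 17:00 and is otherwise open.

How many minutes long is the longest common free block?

Vera free: 09:15-15:15, 15:45-17:00.
Noa free: 09:45-10:30, 11:30-13:30, 15:45-16:30.
Callum free: 09:30-11:45, 12:30-17:00.
Hana free: 09:00-11:00, 11:45-16:15.
Ugo free: 09:15-09:30, 09:45-10:30, 11:45-13:30, 15:15-16:15.
Vanya free: 09:00-12:00, 12:30-16:45 (invert busy blocks within the working day).
Vera ∩ Noa: 09:45-10:30, 11:30-13:30, 15:45-16:30.
Vera ∩ Noa ∩ Callum: 09:45-10:30, 11:30-11:45, 12:30-13:30, 15:45-16:30.
Vera ∩ Noa ∩ Callum ∩ Hana: 09:45-10:30, 12:30-13:30, 15:45-16:15.
Vera ∩ Noa ∩ Callum ∩ Hana ∩ Ugo: 09:45-10:30, 12:30-13:30, 15:45-16:15.
Vera ∩ Noa ∩ Callum ∩ Hana ∩ Ugo ∩ Vanya: 09:45-10:30, 12:30-13:30, 15:45-16:15.
So the common availability across everyone is 09:45-10:30, 12:30-13:30, 15:45-16:15.
The longest is 12:30-13:30 at 60 minutes.

60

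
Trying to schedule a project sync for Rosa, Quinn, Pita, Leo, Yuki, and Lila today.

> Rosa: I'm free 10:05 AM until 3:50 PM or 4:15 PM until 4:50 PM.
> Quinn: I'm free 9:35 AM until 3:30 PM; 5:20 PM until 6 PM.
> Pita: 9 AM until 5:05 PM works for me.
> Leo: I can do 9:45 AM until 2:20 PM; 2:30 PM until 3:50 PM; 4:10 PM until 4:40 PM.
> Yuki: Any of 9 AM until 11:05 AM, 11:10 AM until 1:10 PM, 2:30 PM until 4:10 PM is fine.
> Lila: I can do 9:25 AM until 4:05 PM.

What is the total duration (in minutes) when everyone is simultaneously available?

240

Rosa ∩ Quinn: 10:05-15:30.
Rosa ∩ Quinn ∩ Pita: 10:05-15:30.
Rosa ∩ Quinn ∩ Pita ∩ Leo: 10:05-14:20, 14:30-15:30.
Rosa ∩ Quinn ∩ Pita ∩ Leo ∩ Yuki: 10:05-11:05, 11:10-13:10, 14:30-15:30.
Rosa ∩ Quinn ∩ Pita ∩ Leo ∩ Yuki ∩ Lila: 10:05-11:05, 11:10-13:10, 14:30-15:30.
So the common availability across everyone is 10:05-11:05, 11:10-13:10, 14:30-15:30.
Summing the common windows: 60 + 120 + 60 = 240 minutes.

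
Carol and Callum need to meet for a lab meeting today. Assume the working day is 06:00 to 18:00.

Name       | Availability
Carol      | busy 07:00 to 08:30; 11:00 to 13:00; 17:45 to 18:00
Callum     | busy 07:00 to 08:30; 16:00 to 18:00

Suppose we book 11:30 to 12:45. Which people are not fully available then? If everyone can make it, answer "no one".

Carol

Carol free: 06:00-07:00, 08:30-11:00, 13:00-17:45 (invert busy blocks within the working day).
Callum free: 06:00-07:00, 08:30-16:00 (invert busy blocks within the working day).
Carol: not fully free for 11:30-12:45. Callum: free for 11:30-12:45.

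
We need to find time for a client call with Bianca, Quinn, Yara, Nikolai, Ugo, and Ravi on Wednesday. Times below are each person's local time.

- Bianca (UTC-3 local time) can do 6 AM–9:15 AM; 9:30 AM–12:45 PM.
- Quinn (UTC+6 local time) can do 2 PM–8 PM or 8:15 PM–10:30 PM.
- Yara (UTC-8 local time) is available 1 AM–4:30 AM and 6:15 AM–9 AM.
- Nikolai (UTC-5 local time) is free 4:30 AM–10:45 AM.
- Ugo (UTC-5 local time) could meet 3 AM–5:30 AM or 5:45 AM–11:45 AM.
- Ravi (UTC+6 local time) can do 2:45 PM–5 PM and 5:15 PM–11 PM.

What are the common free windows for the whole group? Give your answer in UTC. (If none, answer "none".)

Bianca in UTC: 09:00-12:15, 12:30-15:45 (add 3h to convert from UTC-3).
Quinn in UTC: 08:00-14:00, 14:15-16:30 (subtract 6h to convert from UTC+6).
Yara in UTC: 09:00-12:30, 14:15-17:00 (add 8h to convert from UTC-8).
Nikolai in UTC: 09:30-15:45 (add 5h to convert from UTC-5).
Ugo in UTC: 08:00-10:30, 10:45-16:45 (add 5h to convert from UTC-5).
Ravi in UTC: 08:45-11:00, 11:15-17:00 (subtract 6h to convert from UTC+6).
Bianca ∩ Quinn: 09:00-12:15, 12:30-14:00, 14:15-15:45.
Bianca ∩ Quinn ∩ Yara: 09:00-12:15, 14:15-15:45.
Bianca ∩ Quinn ∩ Yara ∩ Nikolai: 09:30-12:15, 14:15-15:45.
Bianca ∩ Quinn ∩ Yara ∩ Nikolai ∩ Ugo: 09:30-10:30, 10:45-12:15, 14:15-15:45.
Bianca ∩ Quinn ∩ Yara ∩ Nikolai ∩ Ugo ∩ Ravi: 09:30-10:30, 10:45-11:00, 11:15-12:15, 14:15-15:45.

09:30-10:30, 10:45-11:00, 11:15-12:15, 14:15-15:45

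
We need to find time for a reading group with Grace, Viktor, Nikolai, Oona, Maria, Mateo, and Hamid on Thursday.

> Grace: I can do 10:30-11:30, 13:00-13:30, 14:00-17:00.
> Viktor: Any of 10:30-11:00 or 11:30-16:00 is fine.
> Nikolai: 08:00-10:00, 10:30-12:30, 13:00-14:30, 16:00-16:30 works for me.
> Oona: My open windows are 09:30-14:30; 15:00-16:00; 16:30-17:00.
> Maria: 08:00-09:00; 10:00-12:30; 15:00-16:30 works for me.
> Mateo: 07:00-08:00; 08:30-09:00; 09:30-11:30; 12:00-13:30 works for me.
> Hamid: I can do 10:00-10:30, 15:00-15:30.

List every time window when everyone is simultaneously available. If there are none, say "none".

Grace ∩ Viktor: 10:30-11:00, 13:00-13:30, 14:00-16:00.
Grace ∩ Viktor ∩ Nikolai: 10:30-11:00, 13:00-13:30, 14:00-14:30.
Grace ∩ Viktor ∩ Nikolai ∩ Oona: 10:30-11:00, 13:00-13:30, 14:00-14:30.
Grace ∩ Viktor ∩ Nikolai ∩ Oona ∩ Maria: 10:30-11:00.
Grace ∩ Viktor ∩ Nikolai ∩ Oona ∩ Maria ∩ Mateo: 10:30-11:00.
Grace ∩ Viktor ∩ Nikolai ∩ Oona ∩ Maria ∩ Mateo ∩ Hamid: ∅.
There is no time when everyone is free.

none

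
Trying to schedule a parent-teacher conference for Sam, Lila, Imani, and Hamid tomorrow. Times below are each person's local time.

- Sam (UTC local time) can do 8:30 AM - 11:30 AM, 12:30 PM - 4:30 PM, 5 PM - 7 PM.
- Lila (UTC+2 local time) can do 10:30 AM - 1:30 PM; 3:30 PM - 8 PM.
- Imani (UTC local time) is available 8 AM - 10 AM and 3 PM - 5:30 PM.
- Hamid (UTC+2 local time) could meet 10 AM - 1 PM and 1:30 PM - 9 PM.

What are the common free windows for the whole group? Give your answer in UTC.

Sam in UTC: 08:30-11:30, 12:30-16:30, 17:00-19:00.
Lila in UTC: 08:30-11:30, 13:30-18:00 (subtract 2h to convert from UTC+2).
Imani in UTC: 08:00-10:00, 15:00-17:30.
Hamid in UTC: 08:00-11:00, 11:30-19:00 (subtract 2h to convert from UTC+2).
Sam ∩ Lila: 08:30-11:30, 13:30-16:30, 17:00-18:00.
Sam ∩ Lila ∩ Imani: 08:30-10:00, 15:00-16:30, 17:00-17:30.
Sam ∩ Lila ∩ Imani ∩ Hamid: 08:30-10:00, 15:00-16:30, 17:00-17:30.

08:30-10:00, 15:00-16:30, 17:00-17:30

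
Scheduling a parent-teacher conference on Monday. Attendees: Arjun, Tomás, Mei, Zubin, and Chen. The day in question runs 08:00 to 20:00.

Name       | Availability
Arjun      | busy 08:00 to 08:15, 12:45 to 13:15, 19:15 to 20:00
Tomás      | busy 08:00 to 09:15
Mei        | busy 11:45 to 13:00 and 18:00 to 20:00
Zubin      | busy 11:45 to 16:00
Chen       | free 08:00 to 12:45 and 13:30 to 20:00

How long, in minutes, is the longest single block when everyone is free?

150

Arjun free: 08:15-12:45, 13:15-19:15 (invert busy blocks within the working day).
Tomás free: 09:15-20:00 (invert busy blocks within the working day).
Mei free: 08:00-11:45, 13:00-18:00 (invert busy blocks within the working day).
Zubin free: 08:00-11:45, 16:00-20:00 (invert busy blocks within the working day).
Chen free: 08:00-12:45, 13:30-20:00.
Arjun ∩ Tomás: 09:15-12:45, 13:15-19:15.
Arjun ∩ Tomás ∩ Mei: 09:15-11:45, 13:15-18:00.
Arjun ∩ Tomás ∩ Mei ∩ Zubin: 09:15-11:45, 16:00-18:00.
Arjun ∩ Tomás ∩ Mei ∩ Zubin ∩ Chen: 09:15-11:45, 16:00-18:00.
Those are the intersection windows.
The longest is 09:15-11:45 at 150 minutes.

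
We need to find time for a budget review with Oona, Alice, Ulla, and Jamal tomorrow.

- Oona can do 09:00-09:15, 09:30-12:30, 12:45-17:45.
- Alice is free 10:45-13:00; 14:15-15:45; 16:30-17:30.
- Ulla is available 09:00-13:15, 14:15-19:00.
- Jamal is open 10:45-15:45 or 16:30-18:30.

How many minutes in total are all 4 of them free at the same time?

Oona ∩ Alice: 10:45-12:30, 12:45-13:00, 14:15-15:45, 16:30-17:30.
Oona ∩ Alice ∩ Ulla: 10:45-12:30, 12:45-13:00, 14:15-15:45, 16:30-17:30.
Oona ∩ Alice ∩ Ulla ∩ Jamal: 10:45-12:30, 12:45-13:00, 14:15-15:45, 16:30-17:30.
Summing the common windows: 105 + 15 + 90 + 60 = 270 minutes.

270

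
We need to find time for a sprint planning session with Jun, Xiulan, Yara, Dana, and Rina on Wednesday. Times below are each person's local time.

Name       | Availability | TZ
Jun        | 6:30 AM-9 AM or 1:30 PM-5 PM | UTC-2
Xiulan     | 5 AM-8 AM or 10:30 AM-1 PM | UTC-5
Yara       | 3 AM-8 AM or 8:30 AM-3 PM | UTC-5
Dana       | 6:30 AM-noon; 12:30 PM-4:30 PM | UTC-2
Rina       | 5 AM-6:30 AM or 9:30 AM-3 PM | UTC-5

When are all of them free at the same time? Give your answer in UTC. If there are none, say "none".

10:00-11:00, 15:30-18:00

Jun in UTC: 08:30-11:00, 15:30-19:00 (add 2h to convert from UTC-2).
Xiulan in UTC: 10:00-13:00, 15:30-18:00 (add 5h to convert from UTC-5).
Yara in UTC: 08:00-13:00, 13:30-20:00 (add 5h to convert from UTC-5).
Dana in UTC: 08:30-14:00, 14:30-18:30 (add 2h to convert from UTC-2).
Rina in UTC: 10:00-11:30, 14:30-20:00 (add 5h to convert from UTC-5).
Jun ∩ Xiulan: 10:00-11:00, 15:30-18:00.
Jun ∩ Xiulan ∩ Yara: 10:00-11:00, 15:30-18:00.
Jun ∩ Xiulan ∩ Yara ∩ Dana: 10:00-11:00, 15:30-18:00.
Jun ∩ Xiulan ∩ Yara ∩ Dana ∩ Rina: 10:00-11:00, 15:30-18:00.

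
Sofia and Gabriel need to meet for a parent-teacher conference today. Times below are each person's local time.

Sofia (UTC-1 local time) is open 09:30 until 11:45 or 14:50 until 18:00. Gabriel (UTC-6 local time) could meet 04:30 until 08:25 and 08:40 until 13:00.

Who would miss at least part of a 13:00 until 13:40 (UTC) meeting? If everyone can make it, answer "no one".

Sofia

Sofia in UTC: 10:30-12:45, 15:50-19:00 (add 1h to convert from UTC-1).
Gabriel in UTC: 10:30-14:25, 14:40-19:00 (add 6h to convert from UTC-6).
Sofia: not fully free for 13:00-13:40. Gabriel: free for 13:00-13:40.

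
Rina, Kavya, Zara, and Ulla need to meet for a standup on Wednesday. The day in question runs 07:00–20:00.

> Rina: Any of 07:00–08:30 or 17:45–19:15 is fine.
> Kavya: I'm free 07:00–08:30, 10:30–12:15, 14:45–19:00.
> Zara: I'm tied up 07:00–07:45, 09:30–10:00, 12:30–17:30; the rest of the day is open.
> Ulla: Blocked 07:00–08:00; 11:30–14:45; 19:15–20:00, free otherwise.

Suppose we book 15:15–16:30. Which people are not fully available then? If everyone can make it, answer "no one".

Rina free: 07:00-08:30, 17:45-19:15.
Kavya free: 07:00-08:30, 10:30-12:15, 14:45-19:00.
Zara free: 07:45-09:30, 10:00-12:30, 17:30-20:00 (invert busy blocks within the working day).
Ulla free: 08:00-11:30, 14:45-19:15 (invert busy blocks within the working day).
Rina: not fully free for 15:15-16:30. Kavya: free for 15:15-16:30. Zara: not fully free for 15:15-16:30. Ulla: free for 15:15-16:30.

Rina, Zara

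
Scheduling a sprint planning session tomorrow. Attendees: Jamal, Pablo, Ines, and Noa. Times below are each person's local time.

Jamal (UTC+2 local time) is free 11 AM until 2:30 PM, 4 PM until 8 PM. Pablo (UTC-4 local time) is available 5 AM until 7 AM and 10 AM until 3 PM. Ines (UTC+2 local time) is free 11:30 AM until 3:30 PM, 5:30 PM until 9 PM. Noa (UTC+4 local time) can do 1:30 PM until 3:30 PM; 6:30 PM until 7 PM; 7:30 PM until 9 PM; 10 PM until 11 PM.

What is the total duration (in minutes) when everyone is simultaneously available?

180

Jamal in UTC: 09:00-12:30, 14:00-18:00 (subtract 2h to convert from UTC+2).
Pablo in UTC: 09:00-11:00, 14:00-19:00 (add 4h to convert from UTC-4).
Ines in UTC: 09:30-13:30, 15:30-19:00 (subtract 2h to convert from UTC+2).
Noa in UTC: 09:30-11:30, 14:30-15:00, 15:30-17:00, 18:00-19:00 (subtract 4h to convert from UTC+4).
Jamal ∩ Pablo: 09:00-11:00, 14:00-18:00.
Jamal ∩ Pablo ∩ Ines: 09:30-11:00, 15:30-18:00.
Jamal ∩ Pablo ∩ Ines ∩ Noa: 09:30-11:00, 15:30-17:00.
Summing the common windows: 90 + 90 = 180 minutes.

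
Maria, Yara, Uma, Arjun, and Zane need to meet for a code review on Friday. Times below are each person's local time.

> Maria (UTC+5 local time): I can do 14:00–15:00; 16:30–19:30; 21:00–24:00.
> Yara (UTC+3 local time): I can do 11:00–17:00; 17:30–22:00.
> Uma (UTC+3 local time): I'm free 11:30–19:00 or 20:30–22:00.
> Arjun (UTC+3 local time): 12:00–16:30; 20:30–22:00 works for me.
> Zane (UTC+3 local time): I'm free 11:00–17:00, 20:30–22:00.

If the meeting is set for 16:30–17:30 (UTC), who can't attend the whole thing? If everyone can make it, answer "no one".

Maria in UTC: 09:00-10:00, 11:30-14:30, 16:00-19:00 (subtract 5h to convert from UTC+5).
Yara in UTC: 08:00-14:00, 14:30-19:00 (subtract 3h to convert from UTC+3).
Uma in UTC: 08:30-16:00, 17:30-19:00 (subtract 3h to convert from UTC+3).
Arjun in UTC: 09:00-13:30, 17:30-19:00 (subtract 3h to convert from UTC+3).
Zane in UTC: 08:00-14:00, 17:30-19:00 (subtract 3h to convert from UTC+3).
Maria: free for 16:30-17:30. Yara: free for 16:30-17:30. Uma: not fully free for 16:30-17:30. Arjun: not fully free for 16:30-17:30. Zane: not fully free for 16:30-17:30.

Arjun, Uma, Zane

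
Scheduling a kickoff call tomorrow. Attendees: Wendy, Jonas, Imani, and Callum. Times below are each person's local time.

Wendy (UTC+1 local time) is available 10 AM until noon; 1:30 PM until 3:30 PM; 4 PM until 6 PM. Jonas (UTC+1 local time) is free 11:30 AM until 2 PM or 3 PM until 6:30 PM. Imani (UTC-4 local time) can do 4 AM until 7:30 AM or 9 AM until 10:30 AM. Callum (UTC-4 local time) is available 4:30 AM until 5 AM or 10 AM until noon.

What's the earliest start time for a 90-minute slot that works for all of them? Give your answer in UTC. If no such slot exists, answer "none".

Wendy in UTC: 09:00-11:00, 12:30-14:30, 15:00-17:00 (subtract 1h to convert from UTC+1).
Jonas in UTC: 10:30-13:00, 14:00-17:30 (subtract 1h to convert from UTC+1).
Imani in UTC: 08:00-11:30, 13:00-14:30 (add 4h to convert from UTC-4).
Callum in UTC: 08:30-09:00, 14:00-16:00 (add 4h to convert from UTC-4).
Wendy ∩ Jonas: 10:30-11:00, 12:30-13:00, 14:00-14:30, 15:00-17:00.
Wendy ∩ Jonas ∩ Imani: 10:30-11:00, 14:00-14:30.
Wendy ∩ Jonas ∩ Imani ∩ Callum: 14:00-14:30.
No common window is at least 90 minutes long.

none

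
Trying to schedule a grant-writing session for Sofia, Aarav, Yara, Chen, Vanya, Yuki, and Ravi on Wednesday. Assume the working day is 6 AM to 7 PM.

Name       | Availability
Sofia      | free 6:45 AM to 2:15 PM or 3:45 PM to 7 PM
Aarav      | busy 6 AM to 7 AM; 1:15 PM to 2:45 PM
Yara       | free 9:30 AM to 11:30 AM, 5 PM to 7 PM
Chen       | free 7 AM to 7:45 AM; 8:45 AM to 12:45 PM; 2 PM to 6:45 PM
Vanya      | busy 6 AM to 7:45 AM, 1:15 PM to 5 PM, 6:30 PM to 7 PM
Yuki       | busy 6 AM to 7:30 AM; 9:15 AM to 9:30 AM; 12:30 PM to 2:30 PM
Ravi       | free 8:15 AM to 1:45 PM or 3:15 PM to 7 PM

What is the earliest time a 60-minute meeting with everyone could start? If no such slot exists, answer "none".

Sofia free: 06:45-14:15, 15:45-19:00.
Aarav free: 07:00-13:15, 14:45-19:00 (invert busy blocks within the working day).
Yara free: 09:30-11:30, 17:00-19:00.
Chen free: 07:00-07:45, 08:45-12:45, 14:00-18:45.
Vanya free: 07:45-13:15, 17:00-18:30 (invert busy blocks within the working day).
Yuki free: 07:30-09:15, 09:30-12:30, 14:30-19:00 (invert busy blocks within the working day).
Ravi free: 08:15-13:45, 15:15-19:00.
Sofia ∩ Aarav: 07:00-13:15, 15:45-19:00.
Sofia ∩ Aarav ∩ Yara: 09:30-11:30, 17:00-19:00.
Sofia ∩ Aarav ∩ Yara ∩ Chen: 09:30-11:30, 17:00-18:45.
Sofia ∩ Aarav ∩ Yara ∩ Chen ∩ Vanya: 09:30-11:30, 17:00-18:30.
Sofia ∩ Aarav ∩ Yara ∩ Chen ∩ Vanya ∩ Yuki: 09:30-11:30, 17:00-18:30.
Sofia ∩ Aarav ∩ Yara ∩ Chen ∩ Vanya ∩ Yuki ∩ Ravi: 09:30-11:30, 17:00-18:30.
Those are the intersection windows.
The first common window of at least 60 minutes is 09:30-11:30, so the earliest start is 09:30.

09:30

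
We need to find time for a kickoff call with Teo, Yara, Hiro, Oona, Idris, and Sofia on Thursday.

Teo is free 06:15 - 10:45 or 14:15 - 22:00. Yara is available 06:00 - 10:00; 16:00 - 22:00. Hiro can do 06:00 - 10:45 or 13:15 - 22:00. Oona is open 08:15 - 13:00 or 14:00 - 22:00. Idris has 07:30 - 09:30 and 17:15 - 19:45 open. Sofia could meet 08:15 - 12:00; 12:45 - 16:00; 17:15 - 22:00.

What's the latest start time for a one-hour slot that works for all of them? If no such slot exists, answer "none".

Teo ∩ Yara: 06:15-10:00, 16:00-22:00.
Teo ∩ Yara ∩ Hiro: 06:15-10:00, 16:00-22:00.
Teo ∩ Yara ∩ Hiro ∩ Oona: 08:15-10:00, 16:00-22:00.
Teo ∩ Yara ∩ Hiro ∩ Oona ∩ Idris: 08:15-09:30, 17:15-19:45.
Teo ∩ Yara ∩ Hiro ∩ Oona ∩ Idris ∩ Sofia: 08:15-09:30, 17:15-19:45.
The last common window of at least 60 minutes is 17:15-19:45; a 60-minute meeting can start as late as 18:45 and still end by 19:45.

18:45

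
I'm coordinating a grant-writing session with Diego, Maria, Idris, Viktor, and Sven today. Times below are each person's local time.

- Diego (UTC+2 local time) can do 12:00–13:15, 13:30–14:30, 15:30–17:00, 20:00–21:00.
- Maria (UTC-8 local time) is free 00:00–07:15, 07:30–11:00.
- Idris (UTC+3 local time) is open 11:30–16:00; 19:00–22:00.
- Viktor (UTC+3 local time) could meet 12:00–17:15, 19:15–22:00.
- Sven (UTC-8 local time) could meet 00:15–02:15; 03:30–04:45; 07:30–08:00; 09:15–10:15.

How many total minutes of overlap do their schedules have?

Diego in UTC: 10:00-11:15, 11:30-12:30, 13:30-15:00, 18:00-19:00 (subtract 2h to convert from UTC+2).
Maria in UTC: 08:00-15:15, 15:30-19:00 (add 8h to convert from UTC-8).
Idris in UTC: 08:30-13:00, 16:00-19:00 (subtract 3h to convert from UTC+3).
Viktor in UTC: 09:00-14:15, 16:15-19:00 (subtract 3h to convert from UTC+3).
Sven in UTC: 08:15-10:15, 11:30-12:45, 15:30-16:00, 17:15-18:15 (add 8h to convert from UTC-8).
Diego ∩ Maria: 10:00-11:15, 11:30-12:30, 13:30-15:00, 18:00-19:00.
Diego ∩ Maria ∩ Idris: 10:00-11:15, 11:30-12:30, 18:00-19:00.
Diego ∩ Maria ∩ Idris ∩ Viktor: 10:00-11:15, 11:30-12:30, 18:00-19:00.
Diego ∩ Maria ∩ Idris ∩ Viktor ∩ Sven: 10:00-10:15, 11:30-12:30, 18:00-18:15.
So the common availability across everyone is 10:00-10:15, 11:30-12:30, 18:00-18:15.
Summing the common windows: 15 + 60 + 15 = 90 minutes.

90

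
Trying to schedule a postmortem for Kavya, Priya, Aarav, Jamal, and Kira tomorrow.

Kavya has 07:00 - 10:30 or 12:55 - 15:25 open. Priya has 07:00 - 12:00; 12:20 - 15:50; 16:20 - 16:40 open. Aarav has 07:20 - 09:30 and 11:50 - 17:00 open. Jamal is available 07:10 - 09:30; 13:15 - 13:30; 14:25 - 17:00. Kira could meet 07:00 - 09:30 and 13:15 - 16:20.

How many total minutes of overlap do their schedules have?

205

Kavya ∩ Priya: 07:00-10:30, 12:55-15:25.
Kavya ∩ Priya ∩ Aarav: 07:20-09:30, 12:55-15:25.
Kavya ∩ Priya ∩ Aarav ∩ Jamal: 07:20-09:30, 13:15-13:30, 14:25-15:25.
Kavya ∩ Priya ∩ Aarav ∩ Jamal ∩ Kira: 07:20-09:30, 13:15-13:30, 14:25-15:25.
Summing the common windows: 130 + 15 + 60 = 205 minutes.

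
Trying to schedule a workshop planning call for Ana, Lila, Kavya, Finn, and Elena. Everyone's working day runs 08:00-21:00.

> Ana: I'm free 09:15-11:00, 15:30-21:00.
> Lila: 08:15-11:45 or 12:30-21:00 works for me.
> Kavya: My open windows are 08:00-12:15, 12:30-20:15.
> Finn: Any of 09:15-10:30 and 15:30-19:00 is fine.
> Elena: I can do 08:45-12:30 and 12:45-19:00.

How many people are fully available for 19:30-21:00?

2

Ana and Lila can make the full 19:30-21:00 slot — that's 2.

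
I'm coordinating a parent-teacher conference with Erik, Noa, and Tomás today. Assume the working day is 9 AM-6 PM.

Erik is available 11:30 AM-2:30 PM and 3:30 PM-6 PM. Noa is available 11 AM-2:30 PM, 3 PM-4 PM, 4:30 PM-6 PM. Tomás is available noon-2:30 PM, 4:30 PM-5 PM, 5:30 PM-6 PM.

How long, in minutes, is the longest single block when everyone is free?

Erik ∩ Noa: 11:30-14:30, 15:30-16:00, 16:30-18:00.
Erik ∩ Noa ∩ Tomás: 12:00-14:30, 16:30-17:00, 17:30-18:00.
So the common availability across everyone is 12:00-14:30, 16:30-17:00, 17:30-18:00.
The longest is 12:00-14:30 at 150 minutes.

150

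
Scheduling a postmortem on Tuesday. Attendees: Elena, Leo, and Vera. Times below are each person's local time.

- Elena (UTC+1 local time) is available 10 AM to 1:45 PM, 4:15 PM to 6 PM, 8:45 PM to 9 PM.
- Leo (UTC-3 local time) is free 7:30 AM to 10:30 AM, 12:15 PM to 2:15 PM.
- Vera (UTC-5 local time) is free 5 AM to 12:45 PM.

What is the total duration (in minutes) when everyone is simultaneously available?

240

Elena in UTC: 09:00-12:45, 15:15-17:00, 19:45-20:00 (subtract 1h to convert from UTC+1).
Leo in UTC: 10:30-13:30, 15:15-17:15 (add 3h to convert from UTC-3).
Vera in UTC: 10:00-17:45 (add 5h to convert from UTC-5).
Elena ∩ Leo: 10:30-12:45, 15:15-17:00.
Elena ∩ Leo ∩ Vera: 10:30-12:45, 15:15-17:00.
Summing the common windows: 135 + 105 = 240 minutes.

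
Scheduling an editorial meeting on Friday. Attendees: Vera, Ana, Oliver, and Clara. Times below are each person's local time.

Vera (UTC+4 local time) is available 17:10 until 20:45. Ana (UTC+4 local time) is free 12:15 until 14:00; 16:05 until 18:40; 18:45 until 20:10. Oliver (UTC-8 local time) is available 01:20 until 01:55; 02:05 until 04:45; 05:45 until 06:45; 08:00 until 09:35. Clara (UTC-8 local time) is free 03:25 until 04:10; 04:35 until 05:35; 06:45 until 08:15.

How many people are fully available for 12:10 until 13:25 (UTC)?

1

Vera in UTC: 13:10-16:45 (subtract 4h to convert from UTC+4).
Ana in UTC: 08:15-10:00, 12:05-14:40, 14:45-16:10 (subtract 4h to convert from UTC+4).
Oliver in UTC: 09:20-09:55, 10:05-12:45, 13:45-14:45, 16:00-17:35 (add 8h to convert from UTC-8).
Clara in UTC: 11:25-12:10, 12:35-13:35, 14:45-16:15 (add 8h to convert from UTC-8).
Ana can make the full 12:10-13:25 slot — that's 1.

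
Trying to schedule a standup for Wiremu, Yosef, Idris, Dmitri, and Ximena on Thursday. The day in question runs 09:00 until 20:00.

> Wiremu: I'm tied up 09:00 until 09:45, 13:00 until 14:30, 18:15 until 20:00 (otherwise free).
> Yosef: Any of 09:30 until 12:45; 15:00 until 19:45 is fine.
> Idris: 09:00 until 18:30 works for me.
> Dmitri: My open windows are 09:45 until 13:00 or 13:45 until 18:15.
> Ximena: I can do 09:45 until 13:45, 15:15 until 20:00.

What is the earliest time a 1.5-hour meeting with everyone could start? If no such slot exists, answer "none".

09:45

Wiremu free: 09:45-13:00, 14:30-18:15 (invert busy blocks within the working day).
Yosef free: 09:30-12:45, 15:00-19:45.
Idris free: 09:00-18:30.
Dmitri free: 09:45-13:00, 13:45-18:15.
Ximena free: 09:45-13:45, 15:15-20:00.
Wiremu ∩ Yosef: 09:45-12:45, 15:00-18:15.
Wiremu ∩ Yosef ∩ Idris: 09:45-12:45, 15:00-18:15.
Wiremu ∩ Yosef ∩ Idris ∩ Dmitri: 09:45-12:45, 15:00-18:15.
Wiremu ∩ Yosef ∩ Idris ∩ Dmitri ∩ Ximena: 09:45-12:45, 15:15-18:15.
So the common availability across everyone is 09:45-12:45, 15:15-18:15.
The first common window of at least 90 minutes is 09:45-12:45, so the earliest start is 09:45.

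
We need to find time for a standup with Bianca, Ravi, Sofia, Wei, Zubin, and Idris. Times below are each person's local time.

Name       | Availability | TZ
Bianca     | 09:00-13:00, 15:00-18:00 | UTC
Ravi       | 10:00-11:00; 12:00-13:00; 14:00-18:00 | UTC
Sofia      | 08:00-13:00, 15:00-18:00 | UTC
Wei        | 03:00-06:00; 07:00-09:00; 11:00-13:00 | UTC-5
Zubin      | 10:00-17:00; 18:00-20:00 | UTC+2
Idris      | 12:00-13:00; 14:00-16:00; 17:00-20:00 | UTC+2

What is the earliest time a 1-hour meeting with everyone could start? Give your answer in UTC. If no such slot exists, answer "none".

Bianca in UTC: 09:00-13:00, 15:00-18:00.
Ravi in UTC: 10:00-11:00, 12:00-13:00, 14:00-18:00.
Sofia in UTC: 08:00-13:00, 15:00-18:00.
Wei in UTC: 08:00-11:00, 12:00-14:00, 16:00-18:00 (add 5h to convert from UTC-5).
Zubin in UTC: 08:00-15:00, 16:00-18:00 (subtract 2h to convert from UTC+2).
Idris in UTC: 10:00-11:00, 12:00-14:00, 15:00-18:00 (subtract 2h to convert from UTC+2).
Bianca ∩ Ravi: 10:00-11:00, 12:00-13:00, 15:00-18:00.
Bianca ∩ Ravi ∩ Sofia: 10:00-11:00, 12:00-13:00, 15:00-18:00.
Bianca ∩ Ravi ∩ Sofia ∩ Wei: 10:00-11:00, 12:00-13:00, 16:00-18:00.
Bianca ∩ Ravi ∩ Sofia ∩ Wei ∩ Zubin: 10:00-11:00, 12:00-13:00, 16:00-18:00.
Bianca ∩ Ravi ∩ Sofia ∩ Wei ∩ Zubin ∩ Idris: 10:00-11:00, 12:00-13:00, 16:00-18:00.
The first common window of at least 60 minutes is 10:00-11:00, so the earliest start is 10:00.

10:00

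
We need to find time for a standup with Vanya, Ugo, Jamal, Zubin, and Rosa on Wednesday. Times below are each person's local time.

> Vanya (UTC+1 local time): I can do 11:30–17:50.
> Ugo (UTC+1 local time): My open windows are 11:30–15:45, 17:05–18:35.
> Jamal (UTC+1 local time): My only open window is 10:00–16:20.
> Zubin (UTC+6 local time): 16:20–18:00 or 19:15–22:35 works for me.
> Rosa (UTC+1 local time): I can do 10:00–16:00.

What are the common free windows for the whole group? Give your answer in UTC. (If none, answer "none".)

Vanya in UTC: 10:30-16:50 (subtract 1h to convert from UTC+1).
Ugo in UTC: 10:30-14:45, 16:05-17:35 (subtract 1h to convert from UTC+1).
Jamal in UTC: 09:00-15:20 (subtract 1h to convert from UTC+1).
Zubin in UTC: 10:20-12:00, 13:15-16:35 (subtract 6h to convert from UTC+6).
Rosa in UTC: 09:00-15:00 (subtract 1h to convert from UTC+1).
Vanya ∩ Ugo: 10:30-14:45, 16:05-16:50.
Vanya ∩ Ugo ∩ Jamal: 10:30-14:45.
Vanya ∩ Ugo ∩ Jamal ∩ Zubin: 10:30-12:00, 13:15-14:45.
Vanya ∩ Ugo ∩ Jamal ∩ Zubin ∩ Rosa: 10:30-12:00, 13:15-14:45.
So the common availability across everyone is 10:30-12:00, 13:15-14:45.

10:30-12:00, 13:15-14:45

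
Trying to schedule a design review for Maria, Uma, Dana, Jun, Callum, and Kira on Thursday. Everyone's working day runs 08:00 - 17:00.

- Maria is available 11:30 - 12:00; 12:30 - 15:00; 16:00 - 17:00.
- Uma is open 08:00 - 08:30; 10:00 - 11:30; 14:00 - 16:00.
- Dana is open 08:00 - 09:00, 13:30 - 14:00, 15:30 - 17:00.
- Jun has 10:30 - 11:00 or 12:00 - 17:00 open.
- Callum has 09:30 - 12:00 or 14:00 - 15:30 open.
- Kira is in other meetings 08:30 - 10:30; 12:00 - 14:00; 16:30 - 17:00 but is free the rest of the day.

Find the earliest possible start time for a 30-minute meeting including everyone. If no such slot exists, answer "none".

none

Maria free: 11:30-12:00, 12:30-15:00, 16:00-17:00.
Uma free: 08:00-08:30, 10:00-11:30, 14:00-16:00.
Dana free: 08:00-09:00, 13:30-14:00, 15:30-17:00.
Jun free: 10:30-11:00, 12:00-17:00.
Callum free: 09:30-12:00, 14:00-15:30.
Kira free: 08:00-08:30, 10:30-12:00, 14:00-16:30 (invert busy blocks within the working day).
Maria ∩ Uma: 14:00-15:00.
Maria ∩ Uma ∩ Dana: ∅.
Maria ∩ Uma ∩ Dana ∩ Jun: ∅.
Maria ∩ Uma ∩ Dana ∩ Jun ∩ Callum: ∅.
Maria ∩ Uma ∩ Dana ∩ Jun ∩ Callum ∩ Kira: ∅.
There is no time when everyone is free.
No common window is at least 30 minutes long.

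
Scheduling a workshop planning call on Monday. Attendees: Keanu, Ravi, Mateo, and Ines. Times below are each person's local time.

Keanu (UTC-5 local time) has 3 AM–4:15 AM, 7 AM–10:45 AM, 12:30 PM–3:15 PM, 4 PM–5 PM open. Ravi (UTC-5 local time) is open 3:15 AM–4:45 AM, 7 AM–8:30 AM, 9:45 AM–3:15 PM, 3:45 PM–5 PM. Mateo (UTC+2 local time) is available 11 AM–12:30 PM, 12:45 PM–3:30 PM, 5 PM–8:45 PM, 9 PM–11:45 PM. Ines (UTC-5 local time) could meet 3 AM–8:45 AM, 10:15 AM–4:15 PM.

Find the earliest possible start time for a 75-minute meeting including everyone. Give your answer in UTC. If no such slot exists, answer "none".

Keanu in UTC: 08:00-09:15, 12:00-15:45, 17:30-20:15, 21:00-22:00 (add 5h to convert from UTC-5).
Ravi in UTC: 08:15-09:45, 12:00-13:30, 14:45-20:15, 20:45-22:00 (add 5h to convert from UTC-5).
Mateo in UTC: 09:00-10:30, 10:45-13:30, 15:00-18:45, 19:00-21:45 (subtract 2h to convert from UTC+2).
Ines in UTC: 08:00-13:45, 15:15-21:15 (add 5h to convert from UTC-5).
Keanu ∩ Ravi: 08:15-09:15, 12:00-13:30, 14:45-15:45, 17:30-20:15, 21:00-22:00.
Keanu ∩ Ravi ∩ Mateo: 09:00-09:15, 12:00-13:30, 15:00-15:45, 17:30-18:45, 19:00-20:15, 21:00-21:45.
Keanu ∩ Ravi ∩ Mateo ∩ Ines: 09:00-09:15, 12:00-13:30, 15:15-15:45, 17:30-18:45, 19:00-20:15, 21:00-21:15.
Those are the intersection windows.
The first common window of at least 75 minutes is 12:00-13:30, so the earliest start is 12:00.

12:00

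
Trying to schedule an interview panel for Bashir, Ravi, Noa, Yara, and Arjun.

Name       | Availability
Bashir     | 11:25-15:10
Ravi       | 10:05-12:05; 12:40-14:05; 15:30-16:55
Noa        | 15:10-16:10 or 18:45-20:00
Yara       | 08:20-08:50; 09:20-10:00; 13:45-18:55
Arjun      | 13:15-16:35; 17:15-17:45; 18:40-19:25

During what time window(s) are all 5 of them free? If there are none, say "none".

none

Bashir ∩ Ravi: 11:25-12:05, 12:40-14:05.
Bashir ∩ Ravi ∩ Noa: ∅.
Bashir ∩ Ravi ∩ Noa ∩ Yara: ∅.
Bashir ∩ Ravi ∩ Noa ∩ Yara ∩ Arjun: ∅.
There is no time when everyone is free.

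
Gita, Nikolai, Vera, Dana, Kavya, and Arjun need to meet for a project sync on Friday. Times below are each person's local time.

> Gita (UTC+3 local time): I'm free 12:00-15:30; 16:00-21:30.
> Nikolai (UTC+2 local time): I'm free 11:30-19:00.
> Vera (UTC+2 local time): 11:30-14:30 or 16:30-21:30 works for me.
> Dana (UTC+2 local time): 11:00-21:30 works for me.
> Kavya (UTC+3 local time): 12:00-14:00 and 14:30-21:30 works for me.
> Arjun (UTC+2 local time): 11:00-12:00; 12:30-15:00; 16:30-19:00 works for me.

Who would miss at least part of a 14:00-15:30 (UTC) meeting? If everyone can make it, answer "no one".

Gita in UTC: 09:00-12:30, 13:00-18:30 (subtract 3h to convert from UTC+3).
Nikolai in UTC: 09:30-17:00 (subtract 2h to convert from UTC+2).
Vera in UTC: 09:30-12:30, 14:30-19:30 (subtract 2h to convert from UTC+2).
Dana in UTC: 09:00-19:30 (subtract 2h to convert from UTC+2).
Kavya in UTC: 09:00-11:00, 11:30-18:30 (subtract 3h to convert from UTC+3).
Arjun in UTC: 09:00-10:00, 10:30-13:00, 14:30-17:00 (subtract 2h to convert from UTC+2).
Gita: free for 14:00-15:30. Nikolai: free for 14:00-15:30. Vera: not fully free for 14:00-15:30. Dana: free for 14:00-15:30. Kavya: free for 14:00-15:30. Arjun: not fully free for 14:00-15:30.

Arjun, Vera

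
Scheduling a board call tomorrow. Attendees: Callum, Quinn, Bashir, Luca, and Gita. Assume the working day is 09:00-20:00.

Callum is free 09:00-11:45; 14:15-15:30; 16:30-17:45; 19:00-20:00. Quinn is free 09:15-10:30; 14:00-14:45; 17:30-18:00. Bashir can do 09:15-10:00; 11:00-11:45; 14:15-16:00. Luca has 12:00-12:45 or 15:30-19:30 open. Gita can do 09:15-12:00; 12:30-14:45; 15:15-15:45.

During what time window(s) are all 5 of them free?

Callum ∩ Quinn: 09:15-10:30, 14:15-14:45, 17:30-17:45.
Callum ∩ Quinn ∩ Bashir: 09:15-10:00, 14:15-14:45.
Callum ∩ Quinn ∩ Bashir ∩ Luca: ∅.
Callum ∩ Quinn ∩ Bashir ∩ Luca ∩ Gita: ∅.
There is no time when everyone is free.

none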